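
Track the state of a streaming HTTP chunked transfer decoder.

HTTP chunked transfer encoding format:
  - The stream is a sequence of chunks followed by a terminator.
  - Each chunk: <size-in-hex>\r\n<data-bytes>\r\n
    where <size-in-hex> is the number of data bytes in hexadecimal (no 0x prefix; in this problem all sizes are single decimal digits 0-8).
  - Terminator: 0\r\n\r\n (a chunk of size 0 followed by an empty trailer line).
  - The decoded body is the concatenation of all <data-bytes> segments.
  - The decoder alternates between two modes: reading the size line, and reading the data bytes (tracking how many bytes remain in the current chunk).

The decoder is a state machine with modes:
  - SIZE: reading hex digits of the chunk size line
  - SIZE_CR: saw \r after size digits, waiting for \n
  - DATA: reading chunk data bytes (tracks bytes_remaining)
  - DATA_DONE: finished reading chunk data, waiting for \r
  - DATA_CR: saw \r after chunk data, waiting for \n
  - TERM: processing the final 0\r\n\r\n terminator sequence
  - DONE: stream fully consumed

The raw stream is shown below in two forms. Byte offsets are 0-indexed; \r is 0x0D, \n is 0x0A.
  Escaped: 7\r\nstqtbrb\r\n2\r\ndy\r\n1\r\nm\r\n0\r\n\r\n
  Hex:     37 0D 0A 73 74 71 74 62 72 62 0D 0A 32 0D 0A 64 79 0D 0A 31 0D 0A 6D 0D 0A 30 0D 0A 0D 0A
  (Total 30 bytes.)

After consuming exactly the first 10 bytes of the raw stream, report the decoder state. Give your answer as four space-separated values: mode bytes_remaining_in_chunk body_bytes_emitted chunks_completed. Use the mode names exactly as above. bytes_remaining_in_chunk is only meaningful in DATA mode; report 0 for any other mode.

Answer: DATA_DONE 0 7 0

Derivation:
Byte 0 = '7': mode=SIZE remaining=0 emitted=0 chunks_done=0
Byte 1 = 0x0D: mode=SIZE_CR remaining=0 emitted=0 chunks_done=0
Byte 2 = 0x0A: mode=DATA remaining=7 emitted=0 chunks_done=0
Byte 3 = 's': mode=DATA remaining=6 emitted=1 chunks_done=0
Byte 4 = 't': mode=DATA remaining=5 emitted=2 chunks_done=0
Byte 5 = 'q': mode=DATA remaining=4 emitted=3 chunks_done=0
Byte 6 = 't': mode=DATA remaining=3 emitted=4 chunks_done=0
Byte 7 = 'b': mode=DATA remaining=2 emitted=5 chunks_done=0
Byte 8 = 'r': mode=DATA remaining=1 emitted=6 chunks_done=0
Byte 9 = 'b': mode=DATA_DONE remaining=0 emitted=7 chunks_done=0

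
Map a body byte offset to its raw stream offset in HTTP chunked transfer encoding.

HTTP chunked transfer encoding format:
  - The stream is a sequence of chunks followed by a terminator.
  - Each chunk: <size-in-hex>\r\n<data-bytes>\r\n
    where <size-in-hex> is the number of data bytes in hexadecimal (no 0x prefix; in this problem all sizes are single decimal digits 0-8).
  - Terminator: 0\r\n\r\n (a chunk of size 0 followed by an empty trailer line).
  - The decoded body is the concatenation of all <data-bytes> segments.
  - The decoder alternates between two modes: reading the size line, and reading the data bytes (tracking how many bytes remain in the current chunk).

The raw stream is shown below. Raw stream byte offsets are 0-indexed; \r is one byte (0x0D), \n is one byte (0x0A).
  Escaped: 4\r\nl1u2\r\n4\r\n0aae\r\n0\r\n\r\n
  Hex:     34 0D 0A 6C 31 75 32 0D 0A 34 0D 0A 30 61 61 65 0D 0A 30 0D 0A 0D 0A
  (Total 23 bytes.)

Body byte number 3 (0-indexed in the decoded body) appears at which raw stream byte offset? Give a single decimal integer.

Chunk 1: stream[0..1]='4' size=0x4=4, data at stream[3..7]='l1u2' -> body[0..4], body so far='l1u2'
Chunk 2: stream[9..10]='4' size=0x4=4, data at stream[12..16]='0aae' -> body[4..8], body so far='l1u20aae'
Chunk 3: stream[18..19]='0' size=0 (terminator). Final body='l1u20aae' (8 bytes)
Body byte 3 at stream offset 6

Answer: 6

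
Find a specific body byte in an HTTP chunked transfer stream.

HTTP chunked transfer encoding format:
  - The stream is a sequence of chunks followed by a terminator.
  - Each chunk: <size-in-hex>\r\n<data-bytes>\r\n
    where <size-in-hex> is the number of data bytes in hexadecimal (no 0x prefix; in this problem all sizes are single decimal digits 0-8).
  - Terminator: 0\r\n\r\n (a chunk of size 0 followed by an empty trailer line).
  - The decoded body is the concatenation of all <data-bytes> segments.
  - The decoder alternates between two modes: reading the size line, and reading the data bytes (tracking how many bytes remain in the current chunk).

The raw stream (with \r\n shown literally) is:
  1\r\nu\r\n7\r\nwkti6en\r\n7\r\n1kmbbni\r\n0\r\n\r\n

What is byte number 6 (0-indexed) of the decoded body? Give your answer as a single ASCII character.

Chunk 1: stream[0..1]='1' size=0x1=1, data at stream[3..4]='u' -> body[0..1], body so far='u'
Chunk 2: stream[6..7]='7' size=0x7=7, data at stream[9..16]='wkti6en' -> body[1..8], body so far='uwkti6en'
Chunk 3: stream[18..19]='7' size=0x7=7, data at stream[21..28]='1kmbbni' -> body[8..15], body so far='uwkti6en1kmbbni'
Chunk 4: stream[30..31]='0' size=0 (terminator). Final body='uwkti6en1kmbbni' (15 bytes)
Body byte 6 = 'e'

Answer: e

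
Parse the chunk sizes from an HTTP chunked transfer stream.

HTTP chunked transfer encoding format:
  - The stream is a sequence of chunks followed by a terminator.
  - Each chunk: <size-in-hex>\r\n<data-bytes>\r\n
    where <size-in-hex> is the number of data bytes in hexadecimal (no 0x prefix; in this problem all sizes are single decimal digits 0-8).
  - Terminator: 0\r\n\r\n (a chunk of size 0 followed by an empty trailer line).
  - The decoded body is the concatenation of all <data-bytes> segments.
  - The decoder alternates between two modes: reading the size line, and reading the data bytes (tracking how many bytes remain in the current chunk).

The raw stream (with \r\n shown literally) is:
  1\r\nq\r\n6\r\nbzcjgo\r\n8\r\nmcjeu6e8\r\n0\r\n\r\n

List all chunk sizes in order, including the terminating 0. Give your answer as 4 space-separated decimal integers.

Chunk 1: stream[0..1]='1' size=0x1=1, data at stream[3..4]='q' -> body[0..1], body so far='q'
Chunk 2: stream[6..7]='6' size=0x6=6, data at stream[9..15]='bzcjgo' -> body[1..7], body so far='qbzcjgo'
Chunk 3: stream[17..18]='8' size=0x8=8, data at stream[20..28]='mcjeu6e8' -> body[7..15], body so far='qbzcjgomcjeu6e8'
Chunk 4: stream[30..31]='0' size=0 (terminator). Final body='qbzcjgomcjeu6e8' (15 bytes)

Answer: 1 6 8 0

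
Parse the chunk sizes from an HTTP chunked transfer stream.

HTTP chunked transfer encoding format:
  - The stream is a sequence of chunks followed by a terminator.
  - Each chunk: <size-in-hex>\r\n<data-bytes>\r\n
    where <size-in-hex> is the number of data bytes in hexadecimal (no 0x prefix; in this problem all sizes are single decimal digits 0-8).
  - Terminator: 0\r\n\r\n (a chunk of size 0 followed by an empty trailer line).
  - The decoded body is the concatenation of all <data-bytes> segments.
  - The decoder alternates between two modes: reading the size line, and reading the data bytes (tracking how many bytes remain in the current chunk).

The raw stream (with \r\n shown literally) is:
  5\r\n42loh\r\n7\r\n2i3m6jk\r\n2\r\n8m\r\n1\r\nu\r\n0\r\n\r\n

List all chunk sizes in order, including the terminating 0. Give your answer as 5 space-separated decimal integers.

Chunk 1: stream[0..1]='5' size=0x5=5, data at stream[3..8]='42loh' -> body[0..5], body so far='42loh'
Chunk 2: stream[10..11]='7' size=0x7=7, data at stream[13..20]='2i3m6jk' -> body[5..12], body so far='42loh2i3m6jk'
Chunk 3: stream[22..23]='2' size=0x2=2, data at stream[25..27]='8m' -> body[12..14], body so far='42loh2i3m6jk8m'
Chunk 4: stream[29..30]='1' size=0x1=1, data at stream[32..33]='u' -> body[14..15], body so far='42loh2i3m6jk8mu'
Chunk 5: stream[35..36]='0' size=0 (terminator). Final body='42loh2i3m6jk8mu' (15 bytes)

Answer: 5 7 2 1 0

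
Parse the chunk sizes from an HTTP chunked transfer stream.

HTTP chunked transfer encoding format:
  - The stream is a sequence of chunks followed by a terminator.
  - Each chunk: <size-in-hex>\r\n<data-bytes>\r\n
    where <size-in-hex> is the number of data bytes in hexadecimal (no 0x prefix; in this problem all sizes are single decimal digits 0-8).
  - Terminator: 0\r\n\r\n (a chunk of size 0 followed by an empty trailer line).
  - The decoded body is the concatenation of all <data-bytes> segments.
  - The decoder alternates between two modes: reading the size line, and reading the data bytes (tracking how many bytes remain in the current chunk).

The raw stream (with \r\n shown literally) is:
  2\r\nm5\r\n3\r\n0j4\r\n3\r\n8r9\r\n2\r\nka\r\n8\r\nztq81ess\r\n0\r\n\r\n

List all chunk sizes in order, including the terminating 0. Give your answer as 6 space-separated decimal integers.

Chunk 1: stream[0..1]='2' size=0x2=2, data at stream[3..5]='m5' -> body[0..2], body so far='m5'
Chunk 2: stream[7..8]='3' size=0x3=3, data at stream[10..13]='0j4' -> body[2..5], body so far='m50j4'
Chunk 3: stream[15..16]='3' size=0x3=3, data at stream[18..21]='8r9' -> body[5..8], body so far='m50j48r9'
Chunk 4: stream[23..24]='2' size=0x2=2, data at stream[26..28]='ka' -> body[8..10], body so far='m50j48r9ka'
Chunk 5: stream[30..31]='8' size=0x8=8, data at stream[33..41]='ztq81ess' -> body[10..18], body so far='m50j48r9kaztq81ess'
Chunk 6: stream[43..44]='0' size=0 (terminator). Final body='m50j48r9kaztq81ess' (18 bytes)

Answer: 2 3 3 2 8 0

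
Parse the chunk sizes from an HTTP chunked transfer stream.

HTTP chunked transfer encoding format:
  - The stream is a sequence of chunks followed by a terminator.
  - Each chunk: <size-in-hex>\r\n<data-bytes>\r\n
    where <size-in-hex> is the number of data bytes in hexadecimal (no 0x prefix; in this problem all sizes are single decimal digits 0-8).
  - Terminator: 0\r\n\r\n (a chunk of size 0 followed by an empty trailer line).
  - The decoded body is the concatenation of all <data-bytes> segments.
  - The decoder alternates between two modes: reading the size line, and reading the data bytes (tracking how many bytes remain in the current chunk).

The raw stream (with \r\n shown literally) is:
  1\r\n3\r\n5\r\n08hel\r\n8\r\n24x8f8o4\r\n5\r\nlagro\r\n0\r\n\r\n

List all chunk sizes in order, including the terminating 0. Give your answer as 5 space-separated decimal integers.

Answer: 1 5 8 5 0

Derivation:
Chunk 1: stream[0..1]='1' size=0x1=1, data at stream[3..4]='3' -> body[0..1], body so far='3'
Chunk 2: stream[6..7]='5' size=0x5=5, data at stream[9..14]='08hel' -> body[1..6], body so far='308hel'
Chunk 3: stream[16..17]='8' size=0x8=8, data at stream[19..27]='24x8f8o4' -> body[6..14], body so far='308hel24x8f8o4'
Chunk 4: stream[29..30]='5' size=0x5=5, data at stream[32..37]='lagro' -> body[14..19], body so far='308hel24x8f8o4lagro'
Chunk 5: stream[39..40]='0' size=0 (terminator). Final body='308hel24x8f8o4lagro' (19 bytes)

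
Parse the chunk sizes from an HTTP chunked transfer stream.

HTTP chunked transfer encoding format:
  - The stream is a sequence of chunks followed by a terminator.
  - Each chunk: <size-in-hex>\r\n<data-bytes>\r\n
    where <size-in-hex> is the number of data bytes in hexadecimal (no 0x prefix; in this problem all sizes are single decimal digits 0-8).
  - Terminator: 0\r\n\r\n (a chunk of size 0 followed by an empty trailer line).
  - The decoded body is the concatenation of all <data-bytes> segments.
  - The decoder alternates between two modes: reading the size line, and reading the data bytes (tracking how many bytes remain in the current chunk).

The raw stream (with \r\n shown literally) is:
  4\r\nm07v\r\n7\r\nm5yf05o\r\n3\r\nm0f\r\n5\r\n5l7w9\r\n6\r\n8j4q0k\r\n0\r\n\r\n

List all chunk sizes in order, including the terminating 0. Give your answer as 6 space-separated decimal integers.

Answer: 4 7 3 5 6 0

Derivation:
Chunk 1: stream[0..1]='4' size=0x4=4, data at stream[3..7]='m07v' -> body[0..4], body so far='m07v'
Chunk 2: stream[9..10]='7' size=0x7=7, data at stream[12..19]='m5yf05o' -> body[4..11], body so far='m07vm5yf05o'
Chunk 3: stream[21..22]='3' size=0x3=3, data at stream[24..27]='m0f' -> body[11..14], body so far='m07vm5yf05om0f'
Chunk 4: stream[29..30]='5' size=0x5=5, data at stream[32..37]='5l7w9' -> body[14..19], body so far='m07vm5yf05om0f5l7w9'
Chunk 5: stream[39..40]='6' size=0x6=6, data at stream[42..48]='8j4q0k' -> body[19..25], body so far='m07vm5yf05om0f5l7w98j4q0k'
Chunk 6: stream[50..51]='0' size=0 (terminator). Final body='m07vm5yf05om0f5l7w98j4q0k' (25 bytes)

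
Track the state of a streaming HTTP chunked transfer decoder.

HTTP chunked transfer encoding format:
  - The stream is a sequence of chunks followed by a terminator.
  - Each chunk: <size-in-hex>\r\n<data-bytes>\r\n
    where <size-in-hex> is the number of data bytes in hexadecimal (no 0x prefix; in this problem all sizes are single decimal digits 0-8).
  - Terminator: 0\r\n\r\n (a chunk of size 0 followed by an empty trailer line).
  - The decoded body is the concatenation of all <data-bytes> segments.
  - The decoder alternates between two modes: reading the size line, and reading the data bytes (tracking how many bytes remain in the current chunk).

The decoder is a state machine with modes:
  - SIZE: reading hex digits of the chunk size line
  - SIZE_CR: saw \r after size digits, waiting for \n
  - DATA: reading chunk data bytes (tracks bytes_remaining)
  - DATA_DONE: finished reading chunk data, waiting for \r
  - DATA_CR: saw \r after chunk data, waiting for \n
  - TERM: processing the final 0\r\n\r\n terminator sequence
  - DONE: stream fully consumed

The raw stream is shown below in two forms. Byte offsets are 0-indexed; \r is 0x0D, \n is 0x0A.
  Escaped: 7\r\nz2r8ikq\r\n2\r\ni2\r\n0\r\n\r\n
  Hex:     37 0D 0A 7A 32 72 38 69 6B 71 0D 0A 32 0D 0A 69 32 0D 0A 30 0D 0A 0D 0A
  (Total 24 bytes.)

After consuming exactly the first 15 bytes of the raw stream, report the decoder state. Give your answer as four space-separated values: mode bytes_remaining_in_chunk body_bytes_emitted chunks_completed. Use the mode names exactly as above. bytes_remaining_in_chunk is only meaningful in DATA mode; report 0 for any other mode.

Byte 0 = '7': mode=SIZE remaining=0 emitted=0 chunks_done=0
Byte 1 = 0x0D: mode=SIZE_CR remaining=0 emitted=0 chunks_done=0
Byte 2 = 0x0A: mode=DATA remaining=7 emitted=0 chunks_done=0
Byte 3 = 'z': mode=DATA remaining=6 emitted=1 chunks_done=0
Byte 4 = '2': mode=DATA remaining=5 emitted=2 chunks_done=0
Byte 5 = 'r': mode=DATA remaining=4 emitted=3 chunks_done=0
Byte 6 = '8': mode=DATA remaining=3 emitted=4 chunks_done=0
Byte 7 = 'i': mode=DATA remaining=2 emitted=5 chunks_done=0
Byte 8 = 'k': mode=DATA remaining=1 emitted=6 chunks_done=0
Byte 9 = 'q': mode=DATA_DONE remaining=0 emitted=7 chunks_done=0
Byte 10 = 0x0D: mode=DATA_CR remaining=0 emitted=7 chunks_done=0
Byte 11 = 0x0A: mode=SIZE remaining=0 emitted=7 chunks_done=1
Byte 12 = '2': mode=SIZE remaining=0 emitted=7 chunks_done=1
Byte 13 = 0x0D: mode=SIZE_CR remaining=0 emitted=7 chunks_done=1
Byte 14 = 0x0A: mode=DATA remaining=2 emitted=7 chunks_done=1

Answer: DATA 2 7 1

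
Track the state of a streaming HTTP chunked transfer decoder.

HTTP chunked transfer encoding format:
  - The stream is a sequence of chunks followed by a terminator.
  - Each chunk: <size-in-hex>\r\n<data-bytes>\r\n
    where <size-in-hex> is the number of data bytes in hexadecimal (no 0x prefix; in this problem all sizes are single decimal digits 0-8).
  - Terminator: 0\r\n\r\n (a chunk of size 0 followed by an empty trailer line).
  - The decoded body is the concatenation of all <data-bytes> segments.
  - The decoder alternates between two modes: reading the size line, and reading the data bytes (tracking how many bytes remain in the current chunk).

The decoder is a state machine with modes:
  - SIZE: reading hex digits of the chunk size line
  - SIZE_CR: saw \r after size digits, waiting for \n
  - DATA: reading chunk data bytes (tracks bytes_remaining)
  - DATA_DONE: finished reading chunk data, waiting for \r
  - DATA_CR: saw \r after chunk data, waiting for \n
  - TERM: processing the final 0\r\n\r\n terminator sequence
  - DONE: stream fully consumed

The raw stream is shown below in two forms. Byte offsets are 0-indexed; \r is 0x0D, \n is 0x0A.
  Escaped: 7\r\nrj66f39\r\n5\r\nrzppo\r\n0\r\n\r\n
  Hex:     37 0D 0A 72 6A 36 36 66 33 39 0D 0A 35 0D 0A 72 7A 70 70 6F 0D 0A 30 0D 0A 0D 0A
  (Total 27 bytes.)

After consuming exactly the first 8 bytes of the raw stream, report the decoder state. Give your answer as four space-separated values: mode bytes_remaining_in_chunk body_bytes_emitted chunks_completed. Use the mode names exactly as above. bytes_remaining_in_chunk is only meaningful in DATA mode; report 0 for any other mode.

Byte 0 = '7': mode=SIZE remaining=0 emitted=0 chunks_done=0
Byte 1 = 0x0D: mode=SIZE_CR remaining=0 emitted=0 chunks_done=0
Byte 2 = 0x0A: mode=DATA remaining=7 emitted=0 chunks_done=0
Byte 3 = 'r': mode=DATA remaining=6 emitted=1 chunks_done=0
Byte 4 = 'j': mode=DATA remaining=5 emitted=2 chunks_done=0
Byte 5 = '6': mode=DATA remaining=4 emitted=3 chunks_done=0
Byte 6 = '6': mode=DATA remaining=3 emitted=4 chunks_done=0
Byte 7 = 'f': mode=DATA remaining=2 emitted=5 chunks_done=0

Answer: DATA 2 5 0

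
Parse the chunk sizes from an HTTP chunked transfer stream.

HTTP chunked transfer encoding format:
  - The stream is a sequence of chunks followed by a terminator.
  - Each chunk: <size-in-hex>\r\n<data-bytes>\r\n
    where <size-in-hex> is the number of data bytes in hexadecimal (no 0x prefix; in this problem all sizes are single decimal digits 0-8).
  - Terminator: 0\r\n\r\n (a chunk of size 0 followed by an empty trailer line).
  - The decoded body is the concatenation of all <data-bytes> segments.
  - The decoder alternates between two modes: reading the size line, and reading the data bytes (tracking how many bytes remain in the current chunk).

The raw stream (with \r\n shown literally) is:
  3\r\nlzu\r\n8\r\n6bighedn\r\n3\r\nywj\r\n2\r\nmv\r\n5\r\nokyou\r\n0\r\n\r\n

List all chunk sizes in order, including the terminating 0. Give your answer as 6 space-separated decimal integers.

Chunk 1: stream[0..1]='3' size=0x3=3, data at stream[3..6]='lzu' -> body[0..3], body so far='lzu'
Chunk 2: stream[8..9]='8' size=0x8=8, data at stream[11..19]='6bighedn' -> body[3..11], body so far='lzu6bighedn'
Chunk 3: stream[21..22]='3' size=0x3=3, data at stream[24..27]='ywj' -> body[11..14], body so far='lzu6bighednywj'
Chunk 4: stream[29..30]='2' size=0x2=2, data at stream[32..34]='mv' -> body[14..16], body so far='lzu6bighednywjmv'
Chunk 5: stream[36..37]='5' size=0x5=5, data at stream[39..44]='okyou' -> body[16..21], body so far='lzu6bighednywjmvokyou'
Chunk 6: stream[46..47]='0' size=0 (terminator). Final body='lzu6bighednywjmvokyou' (21 bytes)

Answer: 3 8 3 2 5 0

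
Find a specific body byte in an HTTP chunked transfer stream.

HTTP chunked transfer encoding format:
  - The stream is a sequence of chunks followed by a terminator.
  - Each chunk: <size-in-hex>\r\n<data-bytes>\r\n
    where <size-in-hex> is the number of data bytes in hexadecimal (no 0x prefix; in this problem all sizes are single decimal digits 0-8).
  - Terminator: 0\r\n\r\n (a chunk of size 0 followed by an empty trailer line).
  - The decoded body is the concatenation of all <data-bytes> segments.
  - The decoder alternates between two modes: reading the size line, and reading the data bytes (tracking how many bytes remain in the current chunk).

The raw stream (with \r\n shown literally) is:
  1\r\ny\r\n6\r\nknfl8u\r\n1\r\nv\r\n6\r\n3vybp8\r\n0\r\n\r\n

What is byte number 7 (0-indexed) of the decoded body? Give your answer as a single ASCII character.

Chunk 1: stream[0..1]='1' size=0x1=1, data at stream[3..4]='y' -> body[0..1], body so far='y'
Chunk 2: stream[6..7]='6' size=0x6=6, data at stream[9..15]='knfl8u' -> body[1..7], body so far='yknfl8u'
Chunk 3: stream[17..18]='1' size=0x1=1, data at stream[20..21]='v' -> body[7..8], body so far='yknfl8uv'
Chunk 4: stream[23..24]='6' size=0x6=6, data at stream[26..32]='3vybp8' -> body[8..14], body so far='yknfl8uv3vybp8'
Chunk 5: stream[34..35]='0' size=0 (terminator). Final body='yknfl8uv3vybp8' (14 bytes)
Body byte 7 = 'v'

Answer: v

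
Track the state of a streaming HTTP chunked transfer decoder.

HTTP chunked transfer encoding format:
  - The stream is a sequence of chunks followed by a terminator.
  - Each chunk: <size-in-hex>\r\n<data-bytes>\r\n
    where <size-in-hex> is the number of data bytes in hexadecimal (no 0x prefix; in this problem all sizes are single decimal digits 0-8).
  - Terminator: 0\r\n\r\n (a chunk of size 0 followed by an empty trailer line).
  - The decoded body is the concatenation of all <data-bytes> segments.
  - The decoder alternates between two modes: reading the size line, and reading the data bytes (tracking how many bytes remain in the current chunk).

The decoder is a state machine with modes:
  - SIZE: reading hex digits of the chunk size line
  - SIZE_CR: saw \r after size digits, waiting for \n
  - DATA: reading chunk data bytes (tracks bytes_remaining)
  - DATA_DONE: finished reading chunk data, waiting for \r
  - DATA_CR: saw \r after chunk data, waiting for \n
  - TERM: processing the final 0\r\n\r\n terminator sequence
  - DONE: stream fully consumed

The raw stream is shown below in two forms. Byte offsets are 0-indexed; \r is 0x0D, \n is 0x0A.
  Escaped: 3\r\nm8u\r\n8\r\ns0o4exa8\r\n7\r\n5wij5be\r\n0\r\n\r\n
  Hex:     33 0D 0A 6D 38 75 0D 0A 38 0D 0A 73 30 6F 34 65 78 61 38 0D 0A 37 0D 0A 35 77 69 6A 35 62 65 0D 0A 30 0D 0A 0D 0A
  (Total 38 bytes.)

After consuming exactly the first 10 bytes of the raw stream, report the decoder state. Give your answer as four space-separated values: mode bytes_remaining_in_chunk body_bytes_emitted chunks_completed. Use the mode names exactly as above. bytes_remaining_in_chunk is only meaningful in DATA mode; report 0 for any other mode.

Byte 0 = '3': mode=SIZE remaining=0 emitted=0 chunks_done=0
Byte 1 = 0x0D: mode=SIZE_CR remaining=0 emitted=0 chunks_done=0
Byte 2 = 0x0A: mode=DATA remaining=3 emitted=0 chunks_done=0
Byte 3 = 'm': mode=DATA remaining=2 emitted=1 chunks_done=0
Byte 4 = '8': mode=DATA remaining=1 emitted=2 chunks_done=0
Byte 5 = 'u': mode=DATA_DONE remaining=0 emitted=3 chunks_done=0
Byte 6 = 0x0D: mode=DATA_CR remaining=0 emitted=3 chunks_done=0
Byte 7 = 0x0A: mode=SIZE remaining=0 emitted=3 chunks_done=1
Byte 8 = '8': mode=SIZE remaining=0 emitted=3 chunks_done=1
Byte 9 = 0x0D: mode=SIZE_CR remaining=0 emitted=3 chunks_done=1

Answer: SIZE_CR 0 3 1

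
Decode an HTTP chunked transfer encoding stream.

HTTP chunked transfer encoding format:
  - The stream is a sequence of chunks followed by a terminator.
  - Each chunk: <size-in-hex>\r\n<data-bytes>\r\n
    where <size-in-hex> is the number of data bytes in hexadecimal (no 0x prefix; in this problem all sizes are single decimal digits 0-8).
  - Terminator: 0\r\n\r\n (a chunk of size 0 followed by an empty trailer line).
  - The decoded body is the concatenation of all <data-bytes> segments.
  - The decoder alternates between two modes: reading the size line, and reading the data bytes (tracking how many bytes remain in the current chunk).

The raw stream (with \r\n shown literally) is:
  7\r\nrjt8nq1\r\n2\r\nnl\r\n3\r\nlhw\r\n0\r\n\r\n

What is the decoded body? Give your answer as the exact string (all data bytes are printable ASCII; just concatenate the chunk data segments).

Chunk 1: stream[0..1]='7' size=0x7=7, data at stream[3..10]='rjt8nq1' -> body[0..7], body so far='rjt8nq1'
Chunk 2: stream[12..13]='2' size=0x2=2, data at stream[15..17]='nl' -> body[7..9], body so far='rjt8nq1nl'
Chunk 3: stream[19..20]='3' size=0x3=3, data at stream[22..25]='lhw' -> body[9..12], body so far='rjt8nq1nllhw'
Chunk 4: stream[27..28]='0' size=0 (terminator). Final body='rjt8nq1nllhw' (12 bytes)

Answer: rjt8nq1nllhw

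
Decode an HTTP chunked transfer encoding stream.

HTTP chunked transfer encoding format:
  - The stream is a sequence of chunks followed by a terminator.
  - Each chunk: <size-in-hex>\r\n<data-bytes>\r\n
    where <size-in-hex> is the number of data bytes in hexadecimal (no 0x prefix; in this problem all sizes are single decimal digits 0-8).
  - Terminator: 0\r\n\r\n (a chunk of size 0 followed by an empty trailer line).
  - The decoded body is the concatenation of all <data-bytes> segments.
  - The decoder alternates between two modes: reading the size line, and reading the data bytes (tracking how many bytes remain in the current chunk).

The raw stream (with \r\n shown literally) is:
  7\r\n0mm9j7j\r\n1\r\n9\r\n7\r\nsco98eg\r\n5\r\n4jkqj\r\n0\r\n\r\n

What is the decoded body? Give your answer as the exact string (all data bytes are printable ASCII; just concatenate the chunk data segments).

Answer: 0mm9j7j9sco98eg4jkqj

Derivation:
Chunk 1: stream[0..1]='7' size=0x7=7, data at stream[3..10]='0mm9j7j' -> body[0..7], body so far='0mm9j7j'
Chunk 2: stream[12..13]='1' size=0x1=1, data at stream[15..16]='9' -> body[7..8], body so far='0mm9j7j9'
Chunk 3: stream[18..19]='7' size=0x7=7, data at stream[21..28]='sco98eg' -> body[8..15], body so far='0mm9j7j9sco98eg'
Chunk 4: stream[30..31]='5' size=0x5=5, data at stream[33..38]='4jkqj' -> body[15..20], body so far='0mm9j7j9sco98eg4jkqj'
Chunk 5: stream[40..41]='0' size=0 (terminator). Final body='0mm9j7j9sco98eg4jkqj' (20 bytes)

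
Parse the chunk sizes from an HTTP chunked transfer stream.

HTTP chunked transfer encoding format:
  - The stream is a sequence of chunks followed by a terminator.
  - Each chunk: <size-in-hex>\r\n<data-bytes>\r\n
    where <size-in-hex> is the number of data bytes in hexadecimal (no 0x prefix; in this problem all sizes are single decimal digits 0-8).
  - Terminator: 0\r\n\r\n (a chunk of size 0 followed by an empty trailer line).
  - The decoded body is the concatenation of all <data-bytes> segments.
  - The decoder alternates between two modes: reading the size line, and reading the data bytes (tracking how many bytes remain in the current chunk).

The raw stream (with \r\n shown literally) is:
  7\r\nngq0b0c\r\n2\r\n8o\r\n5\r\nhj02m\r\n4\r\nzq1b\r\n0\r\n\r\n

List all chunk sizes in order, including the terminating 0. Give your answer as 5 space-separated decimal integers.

Answer: 7 2 5 4 0

Derivation:
Chunk 1: stream[0..1]='7' size=0x7=7, data at stream[3..10]='ngq0b0c' -> body[0..7], body so far='ngq0b0c'
Chunk 2: stream[12..13]='2' size=0x2=2, data at stream[15..17]='8o' -> body[7..9], body so far='ngq0b0c8o'
Chunk 3: stream[19..20]='5' size=0x5=5, data at stream[22..27]='hj02m' -> body[9..14], body so far='ngq0b0c8ohj02m'
Chunk 4: stream[29..30]='4' size=0x4=4, data at stream[32..36]='zq1b' -> body[14..18], body so far='ngq0b0c8ohj02mzq1b'
Chunk 5: stream[38..39]='0' size=0 (terminator). Final body='ngq0b0c8ohj02mzq1b' (18 bytes)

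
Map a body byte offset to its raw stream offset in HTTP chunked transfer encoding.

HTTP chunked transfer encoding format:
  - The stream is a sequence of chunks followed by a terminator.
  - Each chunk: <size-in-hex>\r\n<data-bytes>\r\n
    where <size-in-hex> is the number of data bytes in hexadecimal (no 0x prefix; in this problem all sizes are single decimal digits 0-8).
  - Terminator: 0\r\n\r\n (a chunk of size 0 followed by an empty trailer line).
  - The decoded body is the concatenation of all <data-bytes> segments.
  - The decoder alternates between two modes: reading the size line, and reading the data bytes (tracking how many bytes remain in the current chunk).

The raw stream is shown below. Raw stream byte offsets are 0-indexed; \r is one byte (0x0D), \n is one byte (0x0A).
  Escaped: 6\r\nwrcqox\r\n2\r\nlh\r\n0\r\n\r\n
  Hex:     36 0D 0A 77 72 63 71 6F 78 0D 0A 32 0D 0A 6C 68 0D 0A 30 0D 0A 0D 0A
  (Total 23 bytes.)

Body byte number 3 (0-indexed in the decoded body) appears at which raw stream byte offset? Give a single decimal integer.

Chunk 1: stream[0..1]='6' size=0x6=6, data at stream[3..9]='wrcqox' -> body[0..6], body so far='wrcqox'
Chunk 2: stream[11..12]='2' size=0x2=2, data at stream[14..16]='lh' -> body[6..8], body so far='wrcqoxlh'
Chunk 3: stream[18..19]='0' size=0 (terminator). Final body='wrcqoxlh' (8 bytes)
Body byte 3 at stream offset 6

Answer: 6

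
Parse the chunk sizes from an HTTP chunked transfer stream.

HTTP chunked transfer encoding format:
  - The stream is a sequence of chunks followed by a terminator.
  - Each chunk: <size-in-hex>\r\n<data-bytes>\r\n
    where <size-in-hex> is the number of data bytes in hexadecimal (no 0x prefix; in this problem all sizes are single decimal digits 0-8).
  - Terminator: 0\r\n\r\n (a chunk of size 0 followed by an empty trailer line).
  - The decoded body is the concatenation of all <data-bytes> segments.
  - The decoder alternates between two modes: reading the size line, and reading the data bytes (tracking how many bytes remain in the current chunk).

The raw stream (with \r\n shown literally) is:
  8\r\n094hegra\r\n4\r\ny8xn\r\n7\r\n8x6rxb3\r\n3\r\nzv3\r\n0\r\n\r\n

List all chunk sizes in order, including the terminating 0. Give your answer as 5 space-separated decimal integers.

Answer: 8 4 7 3 0

Derivation:
Chunk 1: stream[0..1]='8' size=0x8=8, data at stream[3..11]='094hegra' -> body[0..8], body so far='094hegra'
Chunk 2: stream[13..14]='4' size=0x4=4, data at stream[16..20]='y8xn' -> body[8..12], body so far='094hegray8xn'
Chunk 3: stream[22..23]='7' size=0x7=7, data at stream[25..32]='8x6rxb3' -> body[12..19], body so far='094hegray8xn8x6rxb3'
Chunk 4: stream[34..35]='3' size=0x3=3, data at stream[37..40]='zv3' -> body[19..22], body so far='094hegray8xn8x6rxb3zv3'
Chunk 5: stream[42..43]='0' size=0 (terminator). Final body='094hegray8xn8x6rxb3zv3' (22 bytes)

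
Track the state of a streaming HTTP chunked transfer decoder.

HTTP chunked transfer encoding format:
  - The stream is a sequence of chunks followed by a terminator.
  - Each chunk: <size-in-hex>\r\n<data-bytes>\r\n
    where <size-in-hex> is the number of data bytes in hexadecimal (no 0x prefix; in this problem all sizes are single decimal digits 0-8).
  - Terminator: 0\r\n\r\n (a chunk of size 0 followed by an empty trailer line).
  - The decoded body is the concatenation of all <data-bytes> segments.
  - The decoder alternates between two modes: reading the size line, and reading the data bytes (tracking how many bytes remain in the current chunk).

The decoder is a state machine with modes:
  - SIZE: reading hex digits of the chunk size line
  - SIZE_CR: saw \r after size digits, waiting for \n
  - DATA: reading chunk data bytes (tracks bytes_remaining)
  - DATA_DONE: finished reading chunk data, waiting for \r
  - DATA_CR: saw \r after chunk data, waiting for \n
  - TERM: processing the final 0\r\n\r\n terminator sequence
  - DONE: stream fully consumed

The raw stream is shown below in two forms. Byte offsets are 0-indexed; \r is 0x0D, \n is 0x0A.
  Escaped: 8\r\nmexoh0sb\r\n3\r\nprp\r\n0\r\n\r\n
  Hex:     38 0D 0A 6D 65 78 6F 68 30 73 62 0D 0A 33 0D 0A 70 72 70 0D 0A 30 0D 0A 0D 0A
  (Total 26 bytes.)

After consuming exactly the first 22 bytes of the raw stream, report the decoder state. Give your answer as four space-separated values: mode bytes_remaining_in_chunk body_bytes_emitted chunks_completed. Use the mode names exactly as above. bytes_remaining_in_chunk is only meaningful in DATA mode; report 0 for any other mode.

Answer: SIZE 0 11 2

Derivation:
Byte 0 = '8': mode=SIZE remaining=0 emitted=0 chunks_done=0
Byte 1 = 0x0D: mode=SIZE_CR remaining=0 emitted=0 chunks_done=0
Byte 2 = 0x0A: mode=DATA remaining=8 emitted=0 chunks_done=0
Byte 3 = 'm': mode=DATA remaining=7 emitted=1 chunks_done=0
Byte 4 = 'e': mode=DATA remaining=6 emitted=2 chunks_done=0
Byte 5 = 'x': mode=DATA remaining=5 emitted=3 chunks_done=0
Byte 6 = 'o': mode=DATA remaining=4 emitted=4 chunks_done=0
Byte 7 = 'h': mode=DATA remaining=3 emitted=5 chunks_done=0
Byte 8 = '0': mode=DATA remaining=2 emitted=6 chunks_done=0
Byte 9 = 's': mode=DATA remaining=1 emitted=7 chunks_done=0
Byte 10 = 'b': mode=DATA_DONE remaining=0 emitted=8 chunks_done=0
Byte 11 = 0x0D: mode=DATA_CR remaining=0 emitted=8 chunks_done=0
Byte 12 = 0x0A: mode=SIZE remaining=0 emitted=8 chunks_done=1
Byte 13 = '3': mode=SIZE remaining=0 emitted=8 chunks_done=1
Byte 14 = 0x0D: mode=SIZE_CR remaining=0 emitted=8 chunks_done=1
Byte 15 = 0x0A: mode=DATA remaining=3 emitted=8 chunks_done=1
Byte 16 = 'p': mode=DATA remaining=2 emitted=9 chunks_done=1
Byte 17 = 'r': mode=DATA remaining=1 emitted=10 chunks_done=1
Byte 18 = 'p': mode=DATA_DONE remaining=0 emitted=11 chunks_done=1
Byte 19 = 0x0D: mode=DATA_CR remaining=0 emitted=11 chunks_done=1
Byte 20 = 0x0A: mode=SIZE remaining=0 emitted=11 chunks_done=2
Byte 21 = '0': mode=SIZE remaining=0 emitted=11 chunks_done=2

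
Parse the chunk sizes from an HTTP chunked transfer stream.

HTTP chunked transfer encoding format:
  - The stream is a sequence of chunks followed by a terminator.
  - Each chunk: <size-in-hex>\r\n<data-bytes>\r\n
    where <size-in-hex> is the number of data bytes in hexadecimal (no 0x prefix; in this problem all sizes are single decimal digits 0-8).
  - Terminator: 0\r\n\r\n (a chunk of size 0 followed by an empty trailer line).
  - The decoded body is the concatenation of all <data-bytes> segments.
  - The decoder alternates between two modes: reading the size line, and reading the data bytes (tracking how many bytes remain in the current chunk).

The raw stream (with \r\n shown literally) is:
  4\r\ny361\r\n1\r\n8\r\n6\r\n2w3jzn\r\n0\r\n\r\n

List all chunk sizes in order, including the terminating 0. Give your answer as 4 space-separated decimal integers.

Answer: 4 1 6 0

Derivation:
Chunk 1: stream[0..1]='4' size=0x4=4, data at stream[3..7]='y361' -> body[0..4], body so far='y361'
Chunk 2: stream[9..10]='1' size=0x1=1, data at stream[12..13]='8' -> body[4..5], body so far='y3618'
Chunk 3: stream[15..16]='6' size=0x6=6, data at stream[18..24]='2w3jzn' -> body[5..11], body so far='y36182w3jzn'
Chunk 4: stream[26..27]='0' size=0 (terminator). Final body='y36182w3jzn' (11 bytes)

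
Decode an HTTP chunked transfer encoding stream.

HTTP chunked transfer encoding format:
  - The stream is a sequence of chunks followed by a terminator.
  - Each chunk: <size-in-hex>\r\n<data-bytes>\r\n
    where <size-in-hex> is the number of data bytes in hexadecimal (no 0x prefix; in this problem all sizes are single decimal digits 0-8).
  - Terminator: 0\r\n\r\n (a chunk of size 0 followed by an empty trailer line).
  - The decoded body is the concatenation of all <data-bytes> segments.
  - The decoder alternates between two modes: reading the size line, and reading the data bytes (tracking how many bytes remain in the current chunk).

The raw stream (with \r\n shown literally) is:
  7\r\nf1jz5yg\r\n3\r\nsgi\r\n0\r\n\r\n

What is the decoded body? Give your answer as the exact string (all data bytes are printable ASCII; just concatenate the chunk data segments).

Answer: f1jz5ygsgi

Derivation:
Chunk 1: stream[0..1]='7' size=0x7=7, data at stream[3..10]='f1jz5yg' -> body[0..7], body so far='f1jz5yg'
Chunk 2: stream[12..13]='3' size=0x3=3, data at stream[15..18]='sgi' -> body[7..10], body so far='f1jz5ygsgi'
Chunk 3: stream[20..21]='0' size=0 (terminator). Final body='f1jz5ygsgi' (10 bytes)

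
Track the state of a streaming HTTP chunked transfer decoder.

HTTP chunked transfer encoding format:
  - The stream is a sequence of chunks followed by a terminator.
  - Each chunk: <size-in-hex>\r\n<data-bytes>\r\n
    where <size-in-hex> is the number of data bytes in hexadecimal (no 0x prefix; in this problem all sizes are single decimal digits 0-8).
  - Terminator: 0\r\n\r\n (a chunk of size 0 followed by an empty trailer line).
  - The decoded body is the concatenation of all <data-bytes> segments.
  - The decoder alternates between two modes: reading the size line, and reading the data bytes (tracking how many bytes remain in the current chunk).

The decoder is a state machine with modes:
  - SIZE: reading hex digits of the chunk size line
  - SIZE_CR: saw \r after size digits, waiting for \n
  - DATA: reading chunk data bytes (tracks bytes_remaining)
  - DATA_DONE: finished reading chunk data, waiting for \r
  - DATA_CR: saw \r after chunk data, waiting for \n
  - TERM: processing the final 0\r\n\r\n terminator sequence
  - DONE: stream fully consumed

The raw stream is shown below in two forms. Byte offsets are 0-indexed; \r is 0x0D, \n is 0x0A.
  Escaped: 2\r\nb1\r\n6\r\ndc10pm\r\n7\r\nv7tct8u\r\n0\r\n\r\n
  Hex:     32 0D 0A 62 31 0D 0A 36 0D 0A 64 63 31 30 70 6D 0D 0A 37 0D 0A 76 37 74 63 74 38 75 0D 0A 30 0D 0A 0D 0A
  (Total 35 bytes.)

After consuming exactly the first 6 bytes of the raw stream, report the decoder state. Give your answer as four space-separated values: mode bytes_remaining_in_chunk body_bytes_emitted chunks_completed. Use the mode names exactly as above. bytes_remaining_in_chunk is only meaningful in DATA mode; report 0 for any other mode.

Answer: DATA_CR 0 2 0

Derivation:
Byte 0 = '2': mode=SIZE remaining=0 emitted=0 chunks_done=0
Byte 1 = 0x0D: mode=SIZE_CR remaining=0 emitted=0 chunks_done=0
Byte 2 = 0x0A: mode=DATA remaining=2 emitted=0 chunks_done=0
Byte 3 = 'b': mode=DATA remaining=1 emitted=1 chunks_done=0
Byte 4 = '1': mode=DATA_DONE remaining=0 emitted=2 chunks_done=0
Byte 5 = 0x0D: mode=DATA_CR remaining=0 emitted=2 chunks_done=0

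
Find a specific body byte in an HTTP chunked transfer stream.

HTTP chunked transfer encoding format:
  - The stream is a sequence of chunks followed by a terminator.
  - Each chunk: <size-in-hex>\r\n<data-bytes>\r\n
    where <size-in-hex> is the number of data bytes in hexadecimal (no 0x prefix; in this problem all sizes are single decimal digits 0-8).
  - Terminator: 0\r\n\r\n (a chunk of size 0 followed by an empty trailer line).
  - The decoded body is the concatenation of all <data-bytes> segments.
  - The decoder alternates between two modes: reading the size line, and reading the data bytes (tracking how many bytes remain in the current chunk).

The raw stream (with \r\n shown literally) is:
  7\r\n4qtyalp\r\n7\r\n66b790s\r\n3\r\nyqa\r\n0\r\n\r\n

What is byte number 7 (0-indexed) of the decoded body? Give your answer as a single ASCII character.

Chunk 1: stream[0..1]='7' size=0x7=7, data at stream[3..10]='4qtyalp' -> body[0..7], body so far='4qtyalp'
Chunk 2: stream[12..13]='7' size=0x7=7, data at stream[15..22]='66b790s' -> body[7..14], body so far='4qtyalp66b790s'
Chunk 3: stream[24..25]='3' size=0x3=3, data at stream[27..30]='yqa' -> body[14..17], body so far='4qtyalp66b790syqa'
Chunk 4: stream[32..33]='0' size=0 (terminator). Final body='4qtyalp66b790syqa' (17 bytes)
Body byte 7 = '6'

Answer: 6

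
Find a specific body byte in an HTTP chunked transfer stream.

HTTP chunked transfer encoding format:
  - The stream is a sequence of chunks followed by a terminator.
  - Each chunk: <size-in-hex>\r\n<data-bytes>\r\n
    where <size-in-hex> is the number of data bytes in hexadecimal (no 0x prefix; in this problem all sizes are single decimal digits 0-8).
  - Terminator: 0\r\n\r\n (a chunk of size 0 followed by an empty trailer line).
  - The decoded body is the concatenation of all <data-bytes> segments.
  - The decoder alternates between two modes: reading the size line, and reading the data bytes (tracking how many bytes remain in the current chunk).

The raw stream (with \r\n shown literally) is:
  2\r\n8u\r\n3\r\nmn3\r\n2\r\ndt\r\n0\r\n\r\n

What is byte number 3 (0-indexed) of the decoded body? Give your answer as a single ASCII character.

Answer: n

Derivation:
Chunk 1: stream[0..1]='2' size=0x2=2, data at stream[3..5]='8u' -> body[0..2], body so far='8u'
Chunk 2: stream[7..8]='3' size=0x3=3, data at stream[10..13]='mn3' -> body[2..5], body so far='8umn3'
Chunk 3: stream[15..16]='2' size=0x2=2, data at stream[18..20]='dt' -> body[5..7], body so far='8umn3dt'
Chunk 4: stream[22..23]='0' size=0 (terminator). Final body='8umn3dt' (7 bytes)
Body byte 3 = 'n'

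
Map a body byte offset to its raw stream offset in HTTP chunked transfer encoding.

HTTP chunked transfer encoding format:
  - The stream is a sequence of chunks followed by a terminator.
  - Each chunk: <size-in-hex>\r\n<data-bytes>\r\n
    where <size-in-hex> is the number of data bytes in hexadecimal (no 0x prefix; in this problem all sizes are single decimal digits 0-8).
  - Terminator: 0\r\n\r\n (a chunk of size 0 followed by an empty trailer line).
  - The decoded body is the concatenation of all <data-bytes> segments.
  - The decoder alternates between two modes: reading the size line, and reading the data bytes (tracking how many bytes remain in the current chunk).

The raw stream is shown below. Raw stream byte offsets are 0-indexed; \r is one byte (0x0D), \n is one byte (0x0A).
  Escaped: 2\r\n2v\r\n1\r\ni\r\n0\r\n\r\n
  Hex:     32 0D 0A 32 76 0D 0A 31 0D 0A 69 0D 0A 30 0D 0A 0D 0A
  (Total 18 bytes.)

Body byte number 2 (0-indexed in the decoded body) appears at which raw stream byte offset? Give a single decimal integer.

Answer: 10

Derivation:
Chunk 1: stream[0..1]='2' size=0x2=2, data at stream[3..5]='2v' -> body[0..2], body so far='2v'
Chunk 2: stream[7..8]='1' size=0x1=1, data at stream[10..11]='i' -> body[2..3], body so far='2vi'
Chunk 3: stream[13..14]='0' size=0 (terminator). Final body='2vi' (3 bytes)
Body byte 2 at stream offset 10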